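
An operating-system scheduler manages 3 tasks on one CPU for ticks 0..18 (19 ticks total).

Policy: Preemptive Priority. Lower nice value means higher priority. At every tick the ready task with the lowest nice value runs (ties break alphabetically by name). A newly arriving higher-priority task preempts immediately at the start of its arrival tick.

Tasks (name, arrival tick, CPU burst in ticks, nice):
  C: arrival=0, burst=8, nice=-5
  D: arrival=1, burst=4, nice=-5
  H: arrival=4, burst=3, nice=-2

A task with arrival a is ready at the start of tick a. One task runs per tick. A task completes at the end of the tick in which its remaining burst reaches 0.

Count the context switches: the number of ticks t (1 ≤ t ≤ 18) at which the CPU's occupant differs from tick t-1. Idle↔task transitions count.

context switches = 3

t=0: ready={C} → run C
t=1: ready={C,D} → run C
t=2: ready={C,D} → run C
t=3: ready={C,D} → run C
t=4: ready={C,D,H} → run C
t=5: ready={C,D,H} → run C
t=6: ready={C,D,H} → run C
t=7: ready={C,D,H} → run C
t=8: ready={D,H} → run D
t=9: ready={D,H} → run D
t=10: ready={D,H} → run D
t=11: ready={D,H} → run D
t=12: ready={H} → run H
t=13: ready={H} → run H
t=14: ready={H} → run H
t=15: (idle)
t=16: (idle)
t=17: (idle)
t=18: (idle)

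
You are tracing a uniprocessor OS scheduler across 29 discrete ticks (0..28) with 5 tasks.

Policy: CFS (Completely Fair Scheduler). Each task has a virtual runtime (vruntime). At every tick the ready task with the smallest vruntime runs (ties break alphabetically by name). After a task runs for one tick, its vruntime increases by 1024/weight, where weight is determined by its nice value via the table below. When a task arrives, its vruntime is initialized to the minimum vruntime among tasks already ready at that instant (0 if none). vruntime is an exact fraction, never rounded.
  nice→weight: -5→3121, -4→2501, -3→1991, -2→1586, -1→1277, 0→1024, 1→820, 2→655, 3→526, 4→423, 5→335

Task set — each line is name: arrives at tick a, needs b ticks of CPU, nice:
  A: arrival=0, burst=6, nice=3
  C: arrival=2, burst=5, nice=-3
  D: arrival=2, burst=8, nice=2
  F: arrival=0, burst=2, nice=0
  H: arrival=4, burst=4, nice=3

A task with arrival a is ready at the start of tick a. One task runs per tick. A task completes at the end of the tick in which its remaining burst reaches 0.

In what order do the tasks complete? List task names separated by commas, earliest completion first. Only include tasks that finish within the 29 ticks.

completion order = F, C, H, A, D

t=0: vr[A=0 F=0] → run A
t=1: vr[A=512/263 F=0] → run F
t=2: vr[A=512/263 C=1 D=1 F=1] → run C
t=3: vr[A=512/263 C=3015/1991 D=1 F=1] → run D
t=4: vr[A=512/263 C=3015/1991 D=1679/655 F=1 H=1] → run F
t=5: vr[A=512/263 C=3015/1991 D=1679/655 H=1] → run H
t=6: vr[A=512/263 C=3015/1991 D=1679/655 H=775/263] → run C
t=7: vr[A=512/263 C=4039/1991 D=1679/655 H=775/263] → run A
t=8: vr[A=1024/263 C=4039/1991 D=1679/655 H=775/263] → run C
t=9: vr[A=1024/263 C=5063/1991 D=1679/655 H=775/263] → run C
t=10: vr[A=1024/263 C=6087/1991 D=1679/655 H=775/263] → run D
t=11: vr[A=1024/263 C=6087/1991 D=2703/655 H=775/263] → run H
t=12: vr[A=1024/263 C=6087/1991 D=2703/655 H=1287/263] → run C
t=13: vr[A=1024/263 D=2703/655 H=1287/263] → run A
t=14: vr[A=1536/263 D=2703/655 H=1287/263] → run D
t=15: vr[A=1536/263 D=3727/655 H=1287/263] → run H
t=16: vr[A=1536/263 D=3727/655 H=1799/263] → run D
t=17: vr[A=1536/263 D=4751/655 H=1799/263] → run A
t=18: vr[A=2048/263 D=4751/655 H=1799/263] → run H
t=19: vr[A=2048/263 D=4751/655] → run D
t=20: vr[A=2048/263 D=1155/131] → run A
t=21: vr[A=2560/263 D=1155/131] → run D
t=22: vr[A=2560/263 D=6799/655] → run A
t=23: vr[D=6799/655] → run D
t=24: vr[D=7823/655] → run D
t=25: (idle)
t=26: (idle)
t=27: (idle)
t=28: (idle)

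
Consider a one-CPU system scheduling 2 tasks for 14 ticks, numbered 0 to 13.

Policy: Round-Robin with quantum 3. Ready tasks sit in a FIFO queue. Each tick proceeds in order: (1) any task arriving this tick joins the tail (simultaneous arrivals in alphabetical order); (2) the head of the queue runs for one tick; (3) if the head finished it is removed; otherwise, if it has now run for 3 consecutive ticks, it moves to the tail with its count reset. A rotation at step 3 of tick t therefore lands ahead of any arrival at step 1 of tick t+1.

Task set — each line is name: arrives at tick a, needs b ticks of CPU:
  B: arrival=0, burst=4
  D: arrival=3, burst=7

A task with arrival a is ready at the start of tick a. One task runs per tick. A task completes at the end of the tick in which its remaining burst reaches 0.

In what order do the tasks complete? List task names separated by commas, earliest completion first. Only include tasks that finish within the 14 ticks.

completion order = B, D

t=0: queue=[B] q_used=0 → run B
t=1: queue=[B] q_used=1 → run B
t=2: queue=[B] q_used=2 → run B
t=3: queue=[B,D] q_used=0 → run B
t=4: queue=[D] q_used=0 → run D
t=5: queue=[D] q_used=1 → run D
t=6: queue=[D] q_used=2 → run D
t=7: queue=[D] q_used=0 → run D
t=8: queue=[D] q_used=1 → run D
t=9: queue=[D] q_used=2 → run D
t=10: queue=[D] q_used=0 → run D
t=11: (idle)
t=12: (idle)
t=13: (idle)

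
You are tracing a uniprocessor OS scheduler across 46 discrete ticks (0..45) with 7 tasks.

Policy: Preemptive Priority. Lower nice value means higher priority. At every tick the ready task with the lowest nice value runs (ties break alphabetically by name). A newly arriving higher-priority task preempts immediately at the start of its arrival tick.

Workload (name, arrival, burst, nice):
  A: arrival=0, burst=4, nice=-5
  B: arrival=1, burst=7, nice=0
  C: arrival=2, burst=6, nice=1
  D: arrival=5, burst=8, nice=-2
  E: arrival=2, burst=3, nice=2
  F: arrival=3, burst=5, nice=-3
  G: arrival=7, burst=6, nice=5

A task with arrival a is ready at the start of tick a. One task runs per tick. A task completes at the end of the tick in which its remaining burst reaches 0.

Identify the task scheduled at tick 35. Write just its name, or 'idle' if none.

t=0: ready={A} → run A
t=1: ready={A,B} → run A
t=2: ready={A,B,C,E} → run A
t=3: ready={A,B,C,E,F} → run A
t=4: ready={B,C,E,F} → run F
t=5: ready={B,C,D,E,F} → run F
t=6: ready={B,C,D,E,F} → run F
t=7: ready={B,C,D,E,F,G} → run F
t=8: ready={B,C,D,E,F,G} → run F
t=9: ready={B,C,D,E,G} → run D
t=10: ready={B,C,D,E,G} → run D
t=11: ready={B,C,D,E,G} → run D
t=12: ready={B,C,D,E,G} → run D
t=13: ready={B,C,D,E,G} → run D
t=14: ready={B,C,D,E,G} → run D
t=15: ready={B,C,D,E,G} → run D
t=16: ready={B,C,D,E,G} → run D
t=17: ready={B,C,E,G} → run B
t=18: ready={B,C,E,G} → run B
t=19: ready={B,C,E,G} → run B
t=20: ready={B,C,E,G} → run B
t=21: ready={B,C,E,G} → run B
t=22: ready={B,C,E,G} → run B
t=23: ready={B,C,E,G} → run B
t=24: ready={C,E,G} → run C
t=25: ready={C,E,G} → run C
t=26: ready={C,E,G} → run C
t=27: ready={C,E,G} → run C
t=28: ready={C,E,G} → run C
t=29: ready={C,E,G} → run C
t=30: ready={E,G} → run E
t=31: ready={E,G} → run E
t=32: ready={E,G} → run E
t=33: ready={G} → run G
t=34: ready={G} → run G
t=35: ready={G} → run G
t=36: ready={G} → run G
t=37: ready={G} → run G
t=38: ready={G} → run G
t=39: (idle)
t=40: (idle)
t=41: (idle)
t=42: (idle)
t=43: (idle)
t=44: (idle)
t=45: (idle)

running at tick 35 = G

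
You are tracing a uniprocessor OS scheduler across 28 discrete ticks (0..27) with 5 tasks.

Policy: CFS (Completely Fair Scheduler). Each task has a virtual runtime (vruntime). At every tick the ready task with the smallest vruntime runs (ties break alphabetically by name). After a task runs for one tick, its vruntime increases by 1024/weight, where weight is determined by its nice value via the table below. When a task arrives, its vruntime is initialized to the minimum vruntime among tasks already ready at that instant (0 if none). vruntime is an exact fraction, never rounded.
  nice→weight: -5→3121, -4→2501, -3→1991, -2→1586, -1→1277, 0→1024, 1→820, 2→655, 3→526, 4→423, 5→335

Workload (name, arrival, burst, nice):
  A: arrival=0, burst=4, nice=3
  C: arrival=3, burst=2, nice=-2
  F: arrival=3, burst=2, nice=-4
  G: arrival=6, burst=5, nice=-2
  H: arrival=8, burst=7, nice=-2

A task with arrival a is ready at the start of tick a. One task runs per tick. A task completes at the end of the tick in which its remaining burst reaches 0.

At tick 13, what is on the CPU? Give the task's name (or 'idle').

running at tick 13 = H

t=0: vr[A=0] → run A
t=1: vr[A=512/263] → run A
t=2: vr[A=1024/263] → run A
t=3: vr[A=1536/263 C=1536/263 F=1536/263] → run A
t=4: vr[C=1536/263 F=1536/263] → run C
t=5: vr[C=1352704/208559 F=1536/263] → run F
t=6: vr[C=1352704/208559 F=4110848/657763 G=4110848/657763] → run F
t=7: vr[C=1352704/208559 G=4110848/657763] → run G
t=8: vr[C=1352704/208559 G=58961920/8550919 H=1352704/208559] → run C
t=9: vr[G=58961920/8550919 H=1352704/208559] → run H
t=10: vr[G=58961920/8550919 H=1487360/208559] → run G
t=11: vr[G=64482816/8550919 H=1487360/208559] → run H
t=12: vr[G=64482816/8550919 H=1622016/208559] → run G
t=13: vr[G=70003712/8550919 H=1622016/208559] → run H
t=14: vr[G=70003712/8550919 H=1756672/208559] → run G
t=15: vr[G=75524608/8550919 H=1756672/208559] → run H
t=16: vr[G=75524608/8550919 H=1891328/208559] → run G
t=17: vr[H=1891328/208559] → run H
t=18: vr[H=2025984/208559] → run H
t=19: vr[H=2160640/208559] → run H
t=20: (idle)
t=21: (idle)
t=22: (idle)
t=23: (idle)
t=24: (idle)
t=25: (idle)
t=26: (idle)
t=27: (idle)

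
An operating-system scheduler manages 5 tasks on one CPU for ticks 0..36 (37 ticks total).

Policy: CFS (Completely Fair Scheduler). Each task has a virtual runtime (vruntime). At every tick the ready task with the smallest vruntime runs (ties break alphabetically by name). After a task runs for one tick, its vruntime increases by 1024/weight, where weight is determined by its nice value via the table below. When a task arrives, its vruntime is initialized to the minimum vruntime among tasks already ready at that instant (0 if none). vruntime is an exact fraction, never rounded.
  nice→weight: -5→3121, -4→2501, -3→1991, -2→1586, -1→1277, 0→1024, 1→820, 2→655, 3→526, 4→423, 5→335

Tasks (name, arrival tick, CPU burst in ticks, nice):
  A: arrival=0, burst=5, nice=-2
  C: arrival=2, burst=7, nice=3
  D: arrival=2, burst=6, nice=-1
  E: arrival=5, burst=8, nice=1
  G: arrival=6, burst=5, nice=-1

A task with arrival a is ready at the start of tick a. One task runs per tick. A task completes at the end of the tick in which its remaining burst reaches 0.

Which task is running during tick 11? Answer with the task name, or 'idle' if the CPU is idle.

t=0: vr[A=0] → run A
t=1: vr[A=512/793] → run A
t=2: vr[A=1024/793 C=1024/793 D=1024/793] → run A
t=3: vr[A=1536/793 C=1024/793 D=1024/793] → run C
t=4: vr[A=1536/793 C=675328/208559 D=1024/793] → run D
t=5: vr[A=1536/793 C=675328/208559 D=2119680/1012661 E=1536/793] → run A
t=6: vr[A=2048/793 C=675328/208559 D=2119680/1012661 E=1536/793 G=1536/793] → run E
t=7: vr[A=2048/793 C=675328/208559 D=2119680/1012661 E=517888/162565 G=1536/793] → run G
t=8: vr[A=2048/793 C=675328/208559 D=2119680/1012661 E=517888/162565 G=2773504/1012661] → run D
t=9: vr[A=2048/793 C=675328/208559 D=2931712/1012661 E=517888/162565 G=2773504/1012661] → run A
t=10: vr[C=675328/208559 D=2931712/1012661 E=517888/162565 G=2773504/1012661] → run G
t=11: vr[C=675328/208559 D=2931712/1012661 E=517888/162565 G=3585536/1012661] → run D
t=12: vr[C=675328/208559 D=3743744/1012661 E=517888/162565 G=3585536/1012661] → run E
t=13: vr[C=675328/208559 D=3743744/1012661 E=720896/162565 G=3585536/1012661] → run C
t=14: vr[C=1081344/208559 D=3743744/1012661 E=720896/162565 G=3585536/1012661] → run G
t=15: vr[C=1081344/208559 D=3743744/1012661 E=720896/162565 G=4397568/1012661] → run D
t=16: vr[C=1081344/208559 D=4555776/1012661 E=720896/162565 G=4397568/1012661] → run G
t=17: vr[C=1081344/208559 D=4555776/1012661 E=720896/162565 G=5209600/1012661] → run E
t=18: vr[C=1081344/208559 D=4555776/1012661 E=923904/162565 G=5209600/1012661] → run D
t=19: vr[C=1081344/208559 D=5367808/1012661 E=923904/162565 G=5209600/1012661] → run G
t=20: vr[C=1081344/208559 D=5367808/1012661 E=923904/162565] → run C
t=21: vr[C=1487360/208559 D=5367808/1012661 E=923904/162565] → run D
t=22: vr[C=1487360/208559 E=923904/162565] → run E
t=23: vr[C=1487360/208559 E=1126912/162565] → run E
t=24: vr[C=1487360/208559 E=265984/32513] → run C
t=25: vr[C=1893376/208559 E=265984/32513] → run E
t=26: vr[C=1893376/208559 E=1532928/162565] → run C
t=27: vr[C=2299392/208559 E=1532928/162565] → run E
t=28: vr[C=2299392/208559 E=1735936/162565] → run E
t=29: vr[C=2299392/208559] → run C
t=30: vr[C=2705408/208559] → run C
t=31: (idle)
t=32: (idle)
t=33: (idle)
t=34: (idle)
t=35: (idle)
t=36: (idle)

running at tick 11 = D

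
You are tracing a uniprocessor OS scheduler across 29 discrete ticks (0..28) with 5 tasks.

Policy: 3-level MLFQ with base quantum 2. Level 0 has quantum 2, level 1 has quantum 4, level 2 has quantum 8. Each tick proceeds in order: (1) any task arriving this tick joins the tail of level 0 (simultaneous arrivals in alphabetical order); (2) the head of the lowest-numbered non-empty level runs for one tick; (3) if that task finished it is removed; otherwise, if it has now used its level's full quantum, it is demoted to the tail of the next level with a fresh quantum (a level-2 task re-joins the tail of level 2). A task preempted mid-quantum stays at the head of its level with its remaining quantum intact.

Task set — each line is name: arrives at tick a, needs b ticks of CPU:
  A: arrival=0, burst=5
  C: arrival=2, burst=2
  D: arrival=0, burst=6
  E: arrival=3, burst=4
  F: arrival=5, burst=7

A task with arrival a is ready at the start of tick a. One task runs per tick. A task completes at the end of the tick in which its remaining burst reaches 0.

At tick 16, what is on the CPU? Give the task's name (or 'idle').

t=0: L0/L1/L2 = AD/-/- → run A
t=1: L0/L1/L2 = AD/-/- → run A
t=2: L0/L1/L2 = DC/A/- → run D
t=3: L0/L1/L2 = DCE/A/- → run D
t=4: L0/L1/L2 = CE/AD/- → run C
t=5: L0/L1/L2 = CEF/AD/- → run C
t=6: L0/L1/L2 = EF/AD/- → run E
t=7: L0/L1/L2 = EF/AD/- → run E
t=8: L0/L1/L2 = F/ADE/- → run F
t=9: L0/L1/L2 = F/ADE/- → run F
t=10: L0/L1/L2 = -/ADEF/- → run A
t=11: L0/L1/L2 = -/ADEF/- → run A
t=12: L0/L1/L2 = -/ADEF/- → run A
t=13: L0/L1/L2 = -/DEF/- → run D
t=14: L0/L1/L2 = -/DEF/- → run D
t=15: L0/L1/L2 = -/DEF/- → run D
t=16: L0/L1/L2 = -/DEF/- → run D
t=17: L0/L1/L2 = -/EF/- → run E
t=18: L0/L1/L2 = -/EF/- → run E
t=19: L0/L1/L2 = -/F/- → run F
t=20: L0/L1/L2 = -/F/- → run F
t=21: L0/L1/L2 = -/F/- → run F
t=22: L0/L1/L2 = -/F/- → run F
t=23: L0/L1/L2 = -/-/F → run F
t=24: (idle)
t=25: (idle)
t=26: (idle)
t=27: (idle)
t=28: (idle)

running at tick 16 = D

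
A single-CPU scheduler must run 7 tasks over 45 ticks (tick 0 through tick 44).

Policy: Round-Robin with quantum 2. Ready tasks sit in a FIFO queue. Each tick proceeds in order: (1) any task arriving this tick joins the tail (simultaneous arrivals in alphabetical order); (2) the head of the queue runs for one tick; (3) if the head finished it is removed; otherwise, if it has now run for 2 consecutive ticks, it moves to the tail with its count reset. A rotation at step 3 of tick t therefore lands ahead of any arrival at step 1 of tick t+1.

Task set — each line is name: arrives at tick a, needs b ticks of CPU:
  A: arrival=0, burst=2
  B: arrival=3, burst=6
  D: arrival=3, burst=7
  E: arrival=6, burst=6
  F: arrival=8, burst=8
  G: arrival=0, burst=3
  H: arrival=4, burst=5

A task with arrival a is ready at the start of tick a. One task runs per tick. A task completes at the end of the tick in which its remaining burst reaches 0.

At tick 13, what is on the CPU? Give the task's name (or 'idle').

t=0: queue=[A,G] q_used=0 → run A
t=1: queue=[A,G] q_used=1 → run A
t=2: queue=[G] q_used=0 → run G
t=3: queue=[G,B,D] q_used=1 → run G
t=4: queue=[B,D,G,H] q_used=0 → run B
t=5: queue=[B,D,G,H] q_used=1 → run B
t=6: queue=[D,G,H,B,E] q_used=0 → run D
t=7: queue=[D,G,H,B,E] q_used=1 → run D
t=8: queue=[G,H,B,E,D,F] q_used=0 → run G
t=9: queue=[H,B,E,D,F] q_used=0 → run H
t=10: queue=[H,B,E,D,F] q_used=1 → run H
t=11: queue=[B,E,D,F,H] q_used=0 → run B
t=12: queue=[B,E,D,F,H] q_used=1 → run B
t=13: queue=[E,D,F,H,B] q_used=0 → run E
t=14: queue=[E,D,F,H,B] q_used=1 → run E
t=15: queue=[D,F,H,B,E] q_used=0 → run D
t=16: queue=[D,F,H,B,E] q_used=1 → run D
t=17: queue=[F,H,B,E,D] q_used=0 → run F
t=18: queue=[F,H,B,E,D] q_used=1 → run F
t=19: queue=[H,B,E,D,F] q_used=0 → run H
t=20: queue=[H,B,E,D,F] q_used=1 → run H
t=21: queue=[B,E,D,F,H] q_used=0 → run B
t=22: queue=[B,E,D,F,H] q_used=1 → run B
t=23: queue=[E,D,F,H] q_used=0 → run E
t=24: queue=[E,D,F,H] q_used=1 → run E
t=25: queue=[D,F,H,E] q_used=0 → run D
t=26: queue=[D,F,H,E] q_used=1 → run D
t=27: queue=[F,H,E,D] q_used=0 → run F
t=28: queue=[F,H,E,D] q_used=1 → run F
t=29: queue=[H,E,D,F] q_used=0 → run H
t=30: queue=[E,D,F] q_used=0 → run E
t=31: queue=[E,D,F] q_used=1 → run E
t=32: queue=[D,F] q_used=0 → run D
t=33: queue=[F] q_used=0 → run F
t=34: queue=[F] q_used=1 → run F
t=35: queue=[F] q_used=0 → run F
t=36: queue=[F] q_used=1 → run F
t=37: (idle)
t=38: (idle)
t=39: (idle)
t=40: (idle)
t=41: (idle)
t=42: (idle)
t=43: (idle)
t=44: (idle)

running at tick 13 = E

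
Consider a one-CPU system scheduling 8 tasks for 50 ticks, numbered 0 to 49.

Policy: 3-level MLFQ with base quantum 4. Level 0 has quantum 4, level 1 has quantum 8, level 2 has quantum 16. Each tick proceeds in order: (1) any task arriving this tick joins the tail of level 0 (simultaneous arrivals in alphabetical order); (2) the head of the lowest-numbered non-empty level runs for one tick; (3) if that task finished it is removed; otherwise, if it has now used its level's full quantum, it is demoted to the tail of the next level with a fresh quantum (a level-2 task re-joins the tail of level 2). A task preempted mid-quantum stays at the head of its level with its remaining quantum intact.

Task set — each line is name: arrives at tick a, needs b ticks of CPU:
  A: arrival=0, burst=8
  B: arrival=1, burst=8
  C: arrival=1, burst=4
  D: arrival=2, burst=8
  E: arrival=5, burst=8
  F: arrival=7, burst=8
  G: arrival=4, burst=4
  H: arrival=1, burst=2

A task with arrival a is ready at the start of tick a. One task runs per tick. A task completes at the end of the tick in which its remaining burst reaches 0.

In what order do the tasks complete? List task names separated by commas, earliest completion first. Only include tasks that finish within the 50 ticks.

completion order = C, H, G, A, B, D, E, F

t=0: L0/L1/L2 = A/-/- → run A
t=1: L0/L1/L2 = ABCH/-/- → run A
t=2: L0/L1/L2 = ABCHD/-/- → run A
t=3: L0/L1/L2 = ABCHD/-/- → run A
t=4: L0/L1/L2 = BCHDG/A/- → run B
t=5: L0/L1/L2 = BCHDGE/A/- → run B
t=6: L0/L1/L2 = BCHDGE/A/- → run B
t=7: L0/L1/L2 = BCHDGEF/A/- → run B
t=8: L0/L1/L2 = CHDGEF/AB/- → run C
t=9: L0/L1/L2 = CHDGEF/AB/- → run C
t=10: L0/L1/L2 = CHDGEF/AB/- → run C
t=11: L0/L1/L2 = CHDGEF/AB/- → run C
t=12: L0/L1/L2 = HDGEF/AB/- → run H
t=13: L0/L1/L2 = HDGEF/AB/- → run H
t=14: L0/L1/L2 = DGEF/AB/- → run D
t=15: L0/L1/L2 = DGEF/AB/- → run D
t=16: L0/L1/L2 = DGEF/AB/- → run D
t=17: L0/L1/L2 = DGEF/AB/- → run D
t=18: L0/L1/L2 = GEF/ABD/- → run G
t=19: L0/L1/L2 = GEF/ABD/- → run G
t=20: L0/L1/L2 = GEF/ABD/- → run G
t=21: L0/L1/L2 = GEF/ABD/- → run G
t=22: L0/L1/L2 = EF/ABD/- → run E
t=23: L0/L1/L2 = EF/ABD/- → run E
t=24: L0/L1/L2 = EF/ABD/- → run E
t=25: L0/L1/L2 = EF/ABD/- → run E
t=26: L0/L1/L2 = F/ABDE/- → run F
t=27: L0/L1/L2 = F/ABDE/- → run F
t=28: L0/L1/L2 = F/ABDE/- → run F
t=29: L0/L1/L2 = F/ABDE/- → run F
t=30: L0/L1/L2 = -/ABDEF/- → run A
t=31: L0/L1/L2 = -/ABDEF/- → run A
t=32: L0/L1/L2 = -/ABDEF/- → run A
t=33: L0/L1/L2 = -/ABDEF/- → run A
t=34: L0/L1/L2 = -/BDEF/- → run B
t=35: L0/L1/L2 = -/BDEF/- → run B
t=36: L0/L1/L2 = -/BDEF/- → run B
t=37: L0/L1/L2 = -/BDEF/- → run B
t=38: L0/L1/L2 = -/DEF/- → run D
t=39: L0/L1/L2 = -/DEF/- → run D
t=40: L0/L1/L2 = -/DEF/- → run D
t=41: L0/L1/L2 = -/DEF/- → run D
t=42: L0/L1/L2 = -/EF/- → run E
t=43: L0/L1/L2 = -/EF/- → run E
t=44: L0/L1/L2 = -/EF/- → run E
t=45: L0/L1/L2 = -/EF/- → run E
t=46: L0/L1/L2 = -/F/- → run F
t=47: L0/L1/L2 = -/F/- → run F
t=48: L0/L1/L2 = -/F/- → run F
t=49: L0/L1/L2 = -/F/- → run F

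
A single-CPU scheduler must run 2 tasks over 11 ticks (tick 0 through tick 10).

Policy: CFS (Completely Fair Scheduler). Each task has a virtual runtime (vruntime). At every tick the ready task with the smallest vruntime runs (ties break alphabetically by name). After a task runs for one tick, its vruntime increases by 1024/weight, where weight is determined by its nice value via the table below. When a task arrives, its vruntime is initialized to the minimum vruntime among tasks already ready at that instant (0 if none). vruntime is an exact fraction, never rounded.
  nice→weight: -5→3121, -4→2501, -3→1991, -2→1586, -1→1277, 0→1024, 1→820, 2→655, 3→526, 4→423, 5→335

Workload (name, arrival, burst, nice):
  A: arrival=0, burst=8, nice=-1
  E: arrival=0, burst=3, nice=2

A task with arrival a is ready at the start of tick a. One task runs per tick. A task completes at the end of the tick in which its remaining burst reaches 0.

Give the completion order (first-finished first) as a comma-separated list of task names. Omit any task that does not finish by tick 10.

t=0: vr[A=0 E=0] → run A
t=1: vr[A=1024/1277 E=0] → run E
t=2: vr[A=1024/1277 E=1024/655] → run A
t=3: vr[A=2048/1277 E=1024/655] → run E
t=4: vr[A=2048/1277 E=2048/655] → run A
t=5: vr[A=3072/1277 E=2048/655] → run A
t=6: vr[A=4096/1277 E=2048/655] → run E
t=7: vr[A=4096/1277] → run A
t=8: vr[A=5120/1277] → run A
t=9: vr[A=6144/1277] → run A
t=10: vr[A=7168/1277] → run A

completion order = E, A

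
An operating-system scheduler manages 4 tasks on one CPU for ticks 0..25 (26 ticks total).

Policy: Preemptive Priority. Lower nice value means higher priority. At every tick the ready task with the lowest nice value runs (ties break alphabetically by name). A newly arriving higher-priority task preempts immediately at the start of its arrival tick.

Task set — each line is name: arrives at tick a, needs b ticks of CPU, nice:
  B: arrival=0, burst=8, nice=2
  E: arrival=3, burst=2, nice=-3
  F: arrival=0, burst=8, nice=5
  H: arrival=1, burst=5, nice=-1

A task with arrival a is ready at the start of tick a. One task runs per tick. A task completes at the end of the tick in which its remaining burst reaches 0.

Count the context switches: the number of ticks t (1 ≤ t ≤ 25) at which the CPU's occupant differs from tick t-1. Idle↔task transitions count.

t=0: ready={B,F} → run B
t=1: ready={B,F,H} → run H
t=2: ready={B,F,H} → run H
t=3: ready={B,E,F,H} → run E
t=4: ready={B,E,F,H} → run E
t=5: ready={B,F,H} → run H
t=6: ready={B,F,H} → run H
t=7: ready={B,F,H} → run H
t=8: ready={B,F} → run B
t=9: ready={B,F} → run B
t=10: ready={B,F} → run B
t=11: ready={B,F} → run B
t=12: ready={B,F} → run B
t=13: ready={B,F} → run B
t=14: ready={B,F} → run B
t=15: ready={F} → run F
t=16: ready={F} → run F
t=17: ready={F} → run F
t=18: ready={F} → run F
t=19: ready={F} → run F
t=20: ready={F} → run F
t=21: ready={F} → run F
t=22: ready={F} → run F
t=23: (idle)
t=24: (idle)
t=25: (idle)

context switches = 6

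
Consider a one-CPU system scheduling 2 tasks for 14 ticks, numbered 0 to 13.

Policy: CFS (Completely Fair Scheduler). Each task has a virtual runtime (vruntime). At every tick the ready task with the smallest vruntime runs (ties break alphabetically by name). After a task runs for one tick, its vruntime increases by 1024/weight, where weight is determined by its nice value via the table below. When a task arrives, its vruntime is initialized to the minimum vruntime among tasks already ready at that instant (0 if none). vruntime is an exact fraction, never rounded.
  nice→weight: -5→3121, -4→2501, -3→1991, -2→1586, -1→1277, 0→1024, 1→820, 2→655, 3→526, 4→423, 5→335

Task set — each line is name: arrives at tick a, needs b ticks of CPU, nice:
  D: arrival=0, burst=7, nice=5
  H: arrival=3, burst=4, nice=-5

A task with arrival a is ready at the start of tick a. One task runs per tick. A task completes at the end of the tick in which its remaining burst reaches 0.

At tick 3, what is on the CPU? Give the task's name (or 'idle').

running at tick 3 = D

t=0: vr[D=0] → run D
t=1: vr[D=1024/335] → run D
t=2: vr[D=2048/335] → run D
t=3: vr[D=3072/335 H=3072/335] → run D
t=4: vr[D=4096/335 H=3072/335] → run H
t=5: vr[D=4096/335 H=9930752/1045535] → run H
t=6: vr[D=4096/335 H=10273792/1045535] → run H
t=7: vr[D=4096/335 H=10616832/1045535] → run H
t=8: vr[D=4096/335] → run D
t=9: vr[D=1024/67] → run D
t=10: vr[D=6144/335] → run D
t=11: (idle)
t=12: (idle)
t=13: (idle)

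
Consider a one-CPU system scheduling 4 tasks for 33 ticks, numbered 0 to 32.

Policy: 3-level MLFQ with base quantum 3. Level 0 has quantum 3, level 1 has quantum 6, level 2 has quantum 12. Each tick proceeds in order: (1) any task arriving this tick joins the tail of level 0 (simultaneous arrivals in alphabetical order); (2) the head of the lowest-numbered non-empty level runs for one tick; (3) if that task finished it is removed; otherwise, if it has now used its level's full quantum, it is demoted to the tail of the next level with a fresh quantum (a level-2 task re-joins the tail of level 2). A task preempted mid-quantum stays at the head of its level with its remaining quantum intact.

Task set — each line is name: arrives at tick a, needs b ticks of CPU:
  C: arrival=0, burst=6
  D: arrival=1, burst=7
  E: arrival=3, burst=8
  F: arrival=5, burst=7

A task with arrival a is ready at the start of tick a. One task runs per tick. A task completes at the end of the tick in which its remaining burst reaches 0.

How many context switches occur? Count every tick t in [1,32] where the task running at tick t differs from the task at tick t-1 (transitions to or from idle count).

context switches = 8

t=0: L0/L1/L2 = C/-/- → run C
t=1: L0/L1/L2 = CD/-/- → run C
t=2: L0/L1/L2 = CD/-/- → run C
t=3: L0/L1/L2 = DE/C/- → run D
t=4: L0/L1/L2 = DE/C/- → run D
t=5: L0/L1/L2 = DEF/C/- → run D
t=6: L0/L1/L2 = EF/CD/- → run E
t=7: L0/L1/L2 = EF/CD/- → run E
t=8: L0/L1/L2 = EF/CD/- → run E
t=9: L0/L1/L2 = F/CDE/- → run F
t=10: L0/L1/L2 = F/CDE/- → run F
t=11: L0/L1/L2 = F/CDE/- → run F
t=12: L0/L1/L2 = -/CDEF/- → run C
t=13: L0/L1/L2 = -/CDEF/- → run C
t=14: L0/L1/L2 = -/CDEF/- → run C
t=15: L0/L1/L2 = -/DEF/- → run D
t=16: L0/L1/L2 = -/DEF/- → run D
t=17: L0/L1/L2 = -/DEF/- → run D
t=18: L0/L1/L2 = -/DEF/- → run D
t=19: L0/L1/L2 = -/EF/- → run E
t=20: L0/L1/L2 = -/EF/- → run E
t=21: L0/L1/L2 = -/EF/- → run E
t=22: L0/L1/L2 = -/EF/- → run E
t=23: L0/L1/L2 = -/EF/- → run E
t=24: L0/L1/L2 = -/F/- → run F
t=25: L0/L1/L2 = -/F/- → run F
t=26: L0/L1/L2 = -/F/- → run F
t=27: L0/L1/L2 = -/F/- → run F
t=28: (idle)
t=29: (idle)
t=30: (idle)
t=31: (idle)
t=32: (idle)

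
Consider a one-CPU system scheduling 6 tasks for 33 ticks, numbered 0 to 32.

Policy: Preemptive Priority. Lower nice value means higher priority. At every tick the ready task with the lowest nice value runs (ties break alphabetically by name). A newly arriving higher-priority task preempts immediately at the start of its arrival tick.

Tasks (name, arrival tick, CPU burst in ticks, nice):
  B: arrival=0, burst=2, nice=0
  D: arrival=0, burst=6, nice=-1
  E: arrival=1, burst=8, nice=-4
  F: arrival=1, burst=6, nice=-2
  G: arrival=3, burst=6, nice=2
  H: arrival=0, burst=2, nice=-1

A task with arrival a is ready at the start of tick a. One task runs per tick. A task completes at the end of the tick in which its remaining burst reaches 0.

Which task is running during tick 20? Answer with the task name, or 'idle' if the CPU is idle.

t=0: ready={B,D,H} → run D
t=1: ready={B,D,E,F,H} → run E
t=2: ready={B,D,E,F,H} → run E
t=3: ready={B,D,E,F,G,H} → run E
t=4: ready={B,D,E,F,G,H} → run E
t=5: ready={B,D,E,F,G,H} → run E
t=6: ready={B,D,E,F,G,H} → run E
t=7: ready={B,D,E,F,G,H} → run E
t=8: ready={B,D,E,F,G,H} → run E
t=9: ready={B,D,F,G,H} → run F
t=10: ready={B,D,F,G,H} → run F
t=11: ready={B,D,F,G,H} → run F
t=12: ready={B,D,F,G,H} → run F
t=13: ready={B,D,F,G,H} → run F
t=14: ready={B,D,F,G,H} → run F
t=15: ready={B,D,G,H} → run D
t=16: ready={B,D,G,H} → run D
t=17: ready={B,D,G,H} → run D
t=18: ready={B,D,G,H} → run D
t=19: ready={B,D,G,H} → run D
t=20: ready={B,G,H} → run H
t=21: ready={B,G,H} → run H
t=22: ready={B,G} → run B
t=23: ready={B,G} → run B
t=24: ready={G} → run G
t=25: ready={G} → run G
t=26: ready={G} → run G
t=27: ready={G} → run G
t=28: ready={G} → run G
t=29: ready={G} → run G
t=30: (idle)
t=31: (idle)
t=32: (idle)

running at tick 20 = H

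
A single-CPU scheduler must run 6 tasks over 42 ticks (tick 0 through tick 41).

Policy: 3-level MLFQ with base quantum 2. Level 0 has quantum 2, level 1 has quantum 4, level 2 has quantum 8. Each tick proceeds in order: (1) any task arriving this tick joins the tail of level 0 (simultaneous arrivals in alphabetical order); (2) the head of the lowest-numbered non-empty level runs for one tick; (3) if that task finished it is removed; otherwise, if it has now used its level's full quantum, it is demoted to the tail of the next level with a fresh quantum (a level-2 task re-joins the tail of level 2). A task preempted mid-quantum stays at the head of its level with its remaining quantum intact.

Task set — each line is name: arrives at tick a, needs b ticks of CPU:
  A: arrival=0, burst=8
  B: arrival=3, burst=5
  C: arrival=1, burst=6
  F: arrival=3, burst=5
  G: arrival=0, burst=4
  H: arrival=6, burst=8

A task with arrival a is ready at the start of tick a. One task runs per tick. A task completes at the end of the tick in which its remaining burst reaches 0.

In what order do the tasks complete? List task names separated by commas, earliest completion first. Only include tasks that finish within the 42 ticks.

t=0: L0/L1/L2 = AG/-/- → run A
t=1: L0/L1/L2 = AGC/-/- → run A
t=2: L0/L1/L2 = GC/A/- → run G
t=3: L0/L1/L2 = GCBF/A/- → run G
t=4: L0/L1/L2 = CBF/AG/- → run C
t=5: L0/L1/L2 = CBF/AG/- → run C
t=6: L0/L1/L2 = BFH/AGC/- → run B
t=7: L0/L1/L2 = BFH/AGC/- → run B
t=8: L0/L1/L2 = FH/AGCB/- → run F
t=9: L0/L1/L2 = FH/AGCB/- → run F
t=10: L0/L1/L2 = H/AGCBF/- → run H
t=11: L0/L1/L2 = H/AGCBF/- → run H
t=12: L0/L1/L2 = -/AGCBFH/- → run A
t=13: L0/L1/L2 = -/AGCBFH/- → run A
t=14: L0/L1/L2 = -/AGCBFH/- → run A
t=15: L0/L1/L2 = -/AGCBFH/- → run A
t=16: L0/L1/L2 = -/GCBFH/A → run G
t=17: L0/L1/L2 = -/GCBFH/A → run G
t=18: L0/L1/L2 = -/CBFH/A → run C
t=19: L0/L1/L2 = -/CBFH/A → run C
t=20: L0/L1/L2 = -/CBFH/A → run C
t=21: L0/L1/L2 = -/CBFH/A → run C
t=22: L0/L1/L2 = -/BFH/A → run B
t=23: L0/L1/L2 = -/BFH/A → run B
t=24: L0/L1/L2 = -/BFH/A → run B
t=25: L0/L1/L2 = -/FH/A → run F
t=26: L0/L1/L2 = -/FH/A → run F
t=27: L0/L1/L2 = -/FH/A → run F
t=28: L0/L1/L2 = -/H/A → run H
t=29: L0/L1/L2 = -/H/A → run H
t=30: L0/L1/L2 = -/H/A → run H
t=31: L0/L1/L2 = -/H/A → run H
t=32: L0/L1/L2 = -/-/AH → run A
t=33: L0/L1/L2 = -/-/AH → run A
t=34: L0/L1/L2 = -/-/H → run H
t=35: L0/L1/L2 = -/-/H → run H
t=36: (idle)
t=37: (idle)
t=38: (idle)
t=39: (idle)
t=40: (idle)
t=41: (idle)

completion order = G, C, B, F, A, H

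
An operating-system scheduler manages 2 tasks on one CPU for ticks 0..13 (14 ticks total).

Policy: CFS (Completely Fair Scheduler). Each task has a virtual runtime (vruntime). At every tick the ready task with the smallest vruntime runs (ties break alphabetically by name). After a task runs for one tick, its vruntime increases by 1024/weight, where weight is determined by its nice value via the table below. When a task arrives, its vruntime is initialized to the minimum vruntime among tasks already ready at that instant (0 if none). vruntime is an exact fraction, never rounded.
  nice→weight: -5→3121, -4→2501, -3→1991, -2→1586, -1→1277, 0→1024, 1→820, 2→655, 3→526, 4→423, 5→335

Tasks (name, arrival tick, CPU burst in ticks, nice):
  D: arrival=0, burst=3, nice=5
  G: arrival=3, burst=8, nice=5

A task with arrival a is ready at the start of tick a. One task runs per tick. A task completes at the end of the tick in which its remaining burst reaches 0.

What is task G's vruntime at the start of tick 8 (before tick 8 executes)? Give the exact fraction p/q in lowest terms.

vruntime(G, start of tick 8) = 1024/67

t=0: vr[D=0] → run D
t=1: vr[D=1024/335] → run D
t=2: vr[D=2048/335] → run D
t=3: vr[G=0] → run G
t=4: vr[G=1024/335] → run G
t=5: vr[G=2048/335] → run G
t=6: vr[G=3072/335] → run G
t=7: vr[G=4096/335] → run G
t=8: vr[G=1024/67] → run G
t=9: vr[G=6144/335] → run G
t=10: vr[G=7168/335] → run G
t=11: (idle)
t=12: (idle)
t=13: (idle)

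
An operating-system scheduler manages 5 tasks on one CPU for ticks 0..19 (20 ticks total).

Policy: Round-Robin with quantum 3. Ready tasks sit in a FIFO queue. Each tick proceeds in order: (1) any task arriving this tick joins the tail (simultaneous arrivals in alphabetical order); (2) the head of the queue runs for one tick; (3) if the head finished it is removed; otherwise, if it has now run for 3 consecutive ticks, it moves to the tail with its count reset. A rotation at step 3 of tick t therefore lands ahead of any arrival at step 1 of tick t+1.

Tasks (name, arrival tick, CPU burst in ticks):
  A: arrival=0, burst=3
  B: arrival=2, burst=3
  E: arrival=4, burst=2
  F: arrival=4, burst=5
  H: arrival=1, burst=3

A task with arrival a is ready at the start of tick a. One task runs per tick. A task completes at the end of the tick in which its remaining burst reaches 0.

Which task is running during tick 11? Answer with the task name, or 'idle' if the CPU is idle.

t=0: queue=[A] q_used=0 → run A
t=1: queue=[A,H] q_used=1 → run A
t=2: queue=[A,H,B] q_used=2 → run A
t=3: queue=[H,B] q_used=0 → run H
t=4: queue=[H,B,E,F] q_used=1 → run H
t=5: queue=[H,B,E,F] q_used=2 → run H
t=6: queue=[B,E,F] q_used=0 → run B
t=7: queue=[B,E,F] q_used=1 → run B
t=8: queue=[B,E,F] q_used=2 → run B
t=9: queue=[E,F] q_used=0 → run E
t=10: queue=[E,F] q_used=1 → run E
t=11: queue=[F] q_used=0 → run F
t=12: queue=[F] q_used=1 → run F
t=13: queue=[F] q_used=2 → run F
t=14: queue=[F] q_used=0 → run F
t=15: queue=[F] q_used=1 → run F
t=16: (idle)
t=17: (idle)
t=18: (idle)
t=19: (idle)

running at tick 11 = F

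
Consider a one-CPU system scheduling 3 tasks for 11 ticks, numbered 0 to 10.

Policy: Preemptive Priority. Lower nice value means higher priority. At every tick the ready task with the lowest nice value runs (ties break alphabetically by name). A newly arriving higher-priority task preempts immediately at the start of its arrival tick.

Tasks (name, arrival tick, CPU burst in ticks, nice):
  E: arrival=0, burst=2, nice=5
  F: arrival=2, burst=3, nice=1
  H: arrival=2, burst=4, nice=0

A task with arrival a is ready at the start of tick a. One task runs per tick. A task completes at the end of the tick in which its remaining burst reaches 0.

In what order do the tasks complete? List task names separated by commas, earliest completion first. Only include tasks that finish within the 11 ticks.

t=0: ready={E} → run E
t=1: ready={E} → run E
t=2: ready={F,H} → run H
t=3: ready={F,H} → run H
t=4: ready={F,H} → run H
t=5: ready={F,H} → run H
t=6: ready={F} → run F
t=7: ready={F} → run F
t=8: ready={F} → run F
t=9: (idle)
t=10: (idle)

completion order = E, H, F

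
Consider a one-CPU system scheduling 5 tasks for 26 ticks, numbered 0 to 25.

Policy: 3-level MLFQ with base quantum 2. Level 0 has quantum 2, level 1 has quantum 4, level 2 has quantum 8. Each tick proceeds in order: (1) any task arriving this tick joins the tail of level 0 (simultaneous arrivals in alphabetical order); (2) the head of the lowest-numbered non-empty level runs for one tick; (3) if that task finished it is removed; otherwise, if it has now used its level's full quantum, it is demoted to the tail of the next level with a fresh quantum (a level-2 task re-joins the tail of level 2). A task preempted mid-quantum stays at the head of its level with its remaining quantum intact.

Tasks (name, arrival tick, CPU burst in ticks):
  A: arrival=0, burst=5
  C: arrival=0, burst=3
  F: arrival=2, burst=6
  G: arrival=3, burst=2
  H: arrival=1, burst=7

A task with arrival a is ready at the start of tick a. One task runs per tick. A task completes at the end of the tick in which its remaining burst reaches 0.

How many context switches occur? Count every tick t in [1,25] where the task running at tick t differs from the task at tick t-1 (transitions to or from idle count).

t=0: L0/L1/L2 = AC/-/- → run A
t=1: L0/L1/L2 = ACH/-/- → run A
t=2: L0/L1/L2 = CHF/A/- → run C
t=3: L0/L1/L2 = CHFG/A/- → run C
t=4: L0/L1/L2 = HFG/AC/- → run H
t=5: L0/L1/L2 = HFG/AC/- → run H
t=6: L0/L1/L2 = FG/ACH/- → run F
t=7: L0/L1/L2 = FG/ACH/- → run F
t=8: L0/L1/L2 = G/ACHF/- → run G
t=9: L0/L1/L2 = G/ACHF/- → run G
t=10: L0/L1/L2 = -/ACHF/- → run A
t=11: L0/L1/L2 = -/ACHF/- → run A
t=12: L0/L1/L2 = -/ACHF/- → run A
t=13: L0/L1/L2 = -/CHF/- → run C
t=14: L0/L1/L2 = -/HF/- → run H
t=15: L0/L1/L2 = -/HF/- → run H
t=16: L0/L1/L2 = -/HF/- → run H
t=17: L0/L1/L2 = -/HF/- → run H
t=18: L0/L1/L2 = -/F/H → run F
t=19: L0/L1/L2 = -/F/H → run F
t=20: L0/L1/L2 = -/F/H → run F
t=21: L0/L1/L2 = -/F/H → run F
t=22: L0/L1/L2 = -/-/H → run H
t=23: (idle)
t=24: (idle)
t=25: (idle)

context switches = 10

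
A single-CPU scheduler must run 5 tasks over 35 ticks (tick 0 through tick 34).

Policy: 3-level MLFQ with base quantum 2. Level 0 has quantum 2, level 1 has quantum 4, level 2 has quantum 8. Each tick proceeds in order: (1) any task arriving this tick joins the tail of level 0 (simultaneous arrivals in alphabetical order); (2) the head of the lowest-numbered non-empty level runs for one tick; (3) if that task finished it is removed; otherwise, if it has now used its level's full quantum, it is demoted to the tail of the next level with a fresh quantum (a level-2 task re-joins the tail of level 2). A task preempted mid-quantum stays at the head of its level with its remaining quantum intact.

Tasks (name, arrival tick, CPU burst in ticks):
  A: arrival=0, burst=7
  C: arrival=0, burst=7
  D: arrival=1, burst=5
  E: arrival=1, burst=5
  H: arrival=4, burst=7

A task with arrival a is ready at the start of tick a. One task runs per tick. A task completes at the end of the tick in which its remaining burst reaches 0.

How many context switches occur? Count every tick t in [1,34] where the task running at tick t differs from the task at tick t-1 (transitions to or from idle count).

t=0: L0/L1/L2 = AC/-/- → run A
t=1: L0/L1/L2 = ACDE/-/- → run A
t=2: L0/L1/L2 = CDE/A/- → run C
t=3: L0/L1/L2 = CDE/A/- → run C
t=4: L0/L1/L2 = DEH/AC/- → run D
t=5: L0/L1/L2 = DEH/AC/- → run D
t=6: L0/L1/L2 = EH/ACD/- → run E
t=7: L0/L1/L2 = EH/ACD/- → run E
t=8: L0/L1/L2 = H/ACDE/- → run H
t=9: L0/L1/L2 = H/ACDE/- → run H
t=10: L0/L1/L2 = -/ACDEH/- → run A
t=11: L0/L1/L2 = -/ACDEH/- → run A
t=12: L0/L1/L2 = -/ACDEH/- → run A
t=13: L0/L1/L2 = -/ACDEH/- → run A
t=14: L0/L1/L2 = -/CDEH/A → run C
t=15: L0/L1/L2 = -/CDEH/A → run C
t=16: L0/L1/L2 = -/CDEH/A → run C
t=17: L0/L1/L2 = -/CDEH/A → run C
t=18: L0/L1/L2 = -/DEH/AC → run D
t=19: L0/L1/L2 = -/DEH/AC → run D
t=20: L0/L1/L2 = -/DEH/AC → run D
t=21: L0/L1/L2 = -/EH/AC → run E
t=22: L0/L1/L2 = -/EH/AC → run E
t=23: L0/L1/L2 = -/EH/AC → run E
t=24: L0/L1/L2 = -/H/AC → run H
t=25: L0/L1/L2 = -/H/AC → run H
t=26: L0/L1/L2 = -/H/AC → run H
t=27: L0/L1/L2 = -/H/AC → run H
t=28: L0/L1/L2 = -/-/ACH → run A
t=29: L0/L1/L2 = -/-/CH → run C
t=30: L0/L1/L2 = -/-/H → run H
t=31: (idle)
t=32: (idle)
t=33: (idle)
t=34: (idle)

context switches = 13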